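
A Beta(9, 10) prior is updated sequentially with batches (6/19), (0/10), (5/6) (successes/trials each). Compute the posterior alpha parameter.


Sequential conjugate updating is equivalent to a single batch update.
Total successes across all batches = 11
alpha_posterior = alpha_prior + total_successes = 9 + 11
= 20

20


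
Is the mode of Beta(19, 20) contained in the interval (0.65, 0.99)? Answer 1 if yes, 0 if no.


Mode = (a-1)/(a+b-2) = 18/37 = 0.4865
Interval: (0.65, 0.99)
Contains mode? 0

0


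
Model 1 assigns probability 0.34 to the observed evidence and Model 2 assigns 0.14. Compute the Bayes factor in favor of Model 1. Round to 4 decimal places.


BF = P(data|M1) / P(data|M2)
= 0.34 / 0.14 = 2.4286

2.4286


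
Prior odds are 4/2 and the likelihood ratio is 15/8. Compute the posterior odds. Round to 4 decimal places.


Posterior odds = prior odds * likelihood ratio
= (4/2) * (15/8)
= 60 / 16
= 3.75

3.75


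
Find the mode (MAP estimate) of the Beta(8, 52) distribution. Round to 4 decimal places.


For Beta(a,b) with a,b > 1:
Mode = (a-1)/(a+b-2) = (8-1)/(60-2)
= 7/58 = 0.1207

0.1207


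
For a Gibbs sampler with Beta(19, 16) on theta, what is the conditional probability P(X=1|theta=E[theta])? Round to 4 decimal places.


E[theta] = 19/(19+16) = 0.5429
P(X=1|theta) = theta = 0.5429

0.5429


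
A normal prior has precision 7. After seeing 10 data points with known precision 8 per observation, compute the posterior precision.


In the conjugate normal model, precisions add:
tau_posterior = tau_prior + n * tau_data
= 7 + 10*8 = 87

87


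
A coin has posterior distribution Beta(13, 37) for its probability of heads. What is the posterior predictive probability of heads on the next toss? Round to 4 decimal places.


Posterior predictive = E[theta] = alpha/(alpha+beta)
= 13/50
= 0.26

0.26


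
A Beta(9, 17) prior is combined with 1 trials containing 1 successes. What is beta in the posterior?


In conjugate updating:
beta_posterior = beta_prior + (n - k)
= 17 + (1 - 1)
= 17 + 0 = 17

17


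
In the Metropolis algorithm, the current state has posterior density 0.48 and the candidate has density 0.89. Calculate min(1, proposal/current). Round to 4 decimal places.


Ratio = 0.89/0.48 = 1.8542
Acceptance probability = min(1, 1.8542)
= 1.0

1.0


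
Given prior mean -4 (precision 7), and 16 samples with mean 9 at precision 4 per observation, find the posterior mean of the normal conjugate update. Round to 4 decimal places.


The posterior mean is a precision-weighted average of prior and data.
Post. prec. = 7 + 64 = 71
Post. mean = (-28 + 576)/71 = 548/71 = 7.7183

7.7183


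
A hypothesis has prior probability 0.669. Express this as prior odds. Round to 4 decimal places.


Odds = P(H) / P(not H) = 0.669 / 0.331
= 2.0211

2.0211


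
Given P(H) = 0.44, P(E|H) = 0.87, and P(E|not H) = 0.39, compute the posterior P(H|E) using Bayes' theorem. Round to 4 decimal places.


By Bayes' theorem: P(H|E) = P(E|H)*P(H) / P(E)
P(E) = P(E|H)*P(H) + P(E|not H)*P(not H)
P(E) = 0.87*0.44 + 0.39*0.56 = 0.6012
P(H|E) = 0.87*0.44 / 0.6012 = 0.6367

0.6367


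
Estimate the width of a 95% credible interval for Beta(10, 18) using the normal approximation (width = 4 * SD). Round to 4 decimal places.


For Beta(a,b): Var = ab/((a+b)^2(a+b+1))
Var = 0.0079, SD = 0.089
Approximate 95% CI width = 4 * 0.089 = 0.3559

0.3559


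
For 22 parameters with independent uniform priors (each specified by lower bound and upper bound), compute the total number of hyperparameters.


A uniform prior has 2 hyperparameters per parameter.
Total = 22 * 2 = 44

44


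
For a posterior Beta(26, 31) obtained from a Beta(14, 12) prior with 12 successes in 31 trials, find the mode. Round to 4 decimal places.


Mode = (alpha - 1) / (alpha + beta - 2)
= 25 / 55
= 0.4545

0.4545


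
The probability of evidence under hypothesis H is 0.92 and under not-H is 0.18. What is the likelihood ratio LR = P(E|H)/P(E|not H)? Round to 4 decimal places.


LR = 0.92 / 0.18
= 5.1111

5.1111


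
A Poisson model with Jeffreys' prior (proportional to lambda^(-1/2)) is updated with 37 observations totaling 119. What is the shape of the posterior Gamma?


Posterior = Gamma(0.5 + S, n)
= Gamma(0.5 + 119, 37)
Posterior shape = 0.5 + S = 0.5 + 119 = 119.5

119.5


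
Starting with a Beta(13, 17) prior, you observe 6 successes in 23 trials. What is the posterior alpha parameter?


For a Beta-Binomial conjugate model:
Posterior alpha = prior alpha + number of successes
= 13 + 6 = 19

19


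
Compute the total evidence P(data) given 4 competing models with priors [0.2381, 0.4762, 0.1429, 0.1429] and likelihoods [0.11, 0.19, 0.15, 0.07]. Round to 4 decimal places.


Marginal likelihood = sum P(model_i) * P(data|model_i)
Model 1: 0.2381 * 0.11 = 0.0262
Model 2: 0.4762 * 0.19 = 0.0905
Model 3: 0.1429 * 0.15 = 0.0214
Model 4: 0.1429 * 0.07 = 0.01
Total = 0.1481

0.1481


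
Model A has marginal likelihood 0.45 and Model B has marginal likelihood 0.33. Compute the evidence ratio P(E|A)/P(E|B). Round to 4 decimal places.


Evidence ratio = P(E|A) / P(E|B)
= 0.45 / 0.33
= 1.3636

1.3636


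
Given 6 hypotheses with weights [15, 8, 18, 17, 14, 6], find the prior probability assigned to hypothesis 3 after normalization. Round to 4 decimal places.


To normalize, divide each weight by the sum of all weights.
Sum = 78
Prior(H3) = 18/78 = 0.2308

0.2308


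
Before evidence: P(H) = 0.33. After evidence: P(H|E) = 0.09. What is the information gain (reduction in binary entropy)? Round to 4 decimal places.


Prior entropy = 0.9149
Posterior entropy = 0.4365
Information gain = 0.9149 - 0.4365 = 0.4785

0.4785


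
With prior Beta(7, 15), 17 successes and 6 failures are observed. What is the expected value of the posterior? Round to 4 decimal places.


Posterior = Beta(24, 21)
E[theta] = alpha/(alpha+beta)
= 24/45 = 0.5333

0.5333


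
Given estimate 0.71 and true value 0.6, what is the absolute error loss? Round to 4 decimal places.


Absolute error = |estimate - true|
= |0.11| = 0.11

0.11


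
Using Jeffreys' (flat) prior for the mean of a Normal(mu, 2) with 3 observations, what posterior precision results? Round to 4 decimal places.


Flat prior means prior precision is 0.
Posterior precision = n / sigma^2 = 3/2 = 1.5

1.5


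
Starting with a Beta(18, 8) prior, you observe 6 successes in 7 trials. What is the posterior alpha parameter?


For a Beta-Binomial conjugate model:
Posterior alpha = prior alpha + number of successes
= 18 + 6 = 24

24


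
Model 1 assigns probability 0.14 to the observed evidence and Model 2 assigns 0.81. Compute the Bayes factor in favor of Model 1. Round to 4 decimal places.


BF = P(data|M1) / P(data|M2)
= 0.14 / 0.81 = 0.1728

0.1728


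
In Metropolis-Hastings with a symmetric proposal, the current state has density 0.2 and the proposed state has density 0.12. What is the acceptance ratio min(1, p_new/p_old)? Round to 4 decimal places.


Ratio = p_new / p_old = 0.12 / 0.2 = 0.6
Acceptance = min(1, 0.6) = 0.6

0.6


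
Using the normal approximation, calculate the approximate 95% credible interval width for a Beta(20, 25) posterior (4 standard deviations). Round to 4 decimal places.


Var(Beta) = 20*25/(45^2 * 46) = 0.0054
SD = 0.0733
Width ~ 4*SD = 0.2931

0.2931


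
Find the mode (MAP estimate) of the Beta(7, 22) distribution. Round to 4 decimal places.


For Beta(a,b) with a,b > 1:
Mode = (a-1)/(a+b-2) = (7-1)/(29-2)
= 6/27 = 0.2222

0.2222


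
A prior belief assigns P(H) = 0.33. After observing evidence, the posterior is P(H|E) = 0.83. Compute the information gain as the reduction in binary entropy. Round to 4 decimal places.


H(prior) = -0.33*log2(0.33) - 0.67*log2(0.67)
= 0.9149
H(post) = -0.83*log2(0.83) - 0.17*log2(0.17)
= 0.6577
IG = 0.9149 - 0.6577 = 0.2572

0.2572


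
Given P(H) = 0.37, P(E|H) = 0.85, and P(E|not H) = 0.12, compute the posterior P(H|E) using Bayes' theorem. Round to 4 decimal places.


By Bayes' theorem: P(H|E) = P(E|H)*P(H) / P(E)
P(E) = P(E|H)*P(H) + P(E|not H)*P(not H)
P(E) = 0.85*0.37 + 0.12*0.63 = 0.3901
P(H|E) = 0.85*0.37 / 0.3901 = 0.8062

0.8062


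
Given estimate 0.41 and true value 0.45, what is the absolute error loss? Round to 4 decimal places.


Absolute error = |estimate - true|
= |-0.04| = 0.04

0.04


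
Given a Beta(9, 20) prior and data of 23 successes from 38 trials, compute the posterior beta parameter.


Number of failures = 38 - 23 = 15
Posterior beta = 20 + 15 = 35

35


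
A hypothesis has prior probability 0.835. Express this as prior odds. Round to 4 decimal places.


Odds = P(H) / P(not H) = 0.835 / 0.165
= 5.0606

5.0606


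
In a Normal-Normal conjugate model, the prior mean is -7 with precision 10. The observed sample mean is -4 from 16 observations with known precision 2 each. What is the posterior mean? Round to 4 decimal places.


Posterior precision = tau0 + n*tau = 10 + 16*2 = 42
Posterior mean = (tau0*mu0 + n*tau*xbar) / posterior_precision
= (10*-7 + 16*2*-4) / 42
= -198 / 42 = -4.7143

-4.7143


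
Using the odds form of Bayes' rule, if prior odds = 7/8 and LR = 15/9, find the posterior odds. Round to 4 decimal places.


Bayes' rule in odds form: posterior odds = prior odds * LR
= (7 * 15) / (8 * 9)
= 105/72 = 1.4583

1.4583


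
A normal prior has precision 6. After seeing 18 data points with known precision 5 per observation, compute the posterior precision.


In the conjugate normal model, precisions add:
tau_posterior = tau_prior + n * tau_data
= 6 + 18*5 = 96

96


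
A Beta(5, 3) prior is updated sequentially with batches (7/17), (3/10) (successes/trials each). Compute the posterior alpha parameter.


Sequential conjugate updating is equivalent to a single batch update.
Total successes across all batches = 10
alpha_posterior = alpha_prior + total_successes = 5 + 10
= 15

15


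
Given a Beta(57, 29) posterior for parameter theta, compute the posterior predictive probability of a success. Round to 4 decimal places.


For a Beta-Bernoulli model, the predictive probability is the mean:
P(success) = 57/(57+29) = 57/86 = 0.6628

0.6628


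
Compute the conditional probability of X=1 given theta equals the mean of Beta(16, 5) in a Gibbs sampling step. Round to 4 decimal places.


Mean of Beta(16, 5) = 0.7619
P(X=1 | theta=0.7619) = 0.7619

0.7619


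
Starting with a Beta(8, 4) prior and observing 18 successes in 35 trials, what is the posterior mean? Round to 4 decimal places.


Posterior parameters: alpha = 8 + 18 = 26
beta = 4 + 17 = 21
Posterior mean = alpha / (alpha + beta) = 26 / 47
= 0.5532

0.5532


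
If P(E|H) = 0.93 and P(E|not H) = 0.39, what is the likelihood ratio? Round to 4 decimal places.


Likelihood ratio = P(E|H) / P(E|not H)
= 0.93 / 0.39
= 2.3846

2.3846


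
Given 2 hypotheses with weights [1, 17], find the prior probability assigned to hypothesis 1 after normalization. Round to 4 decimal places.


To normalize, divide each weight by the sum of all weights.
Sum = 18
Prior(H1) = 1/18 = 0.0556

0.0556


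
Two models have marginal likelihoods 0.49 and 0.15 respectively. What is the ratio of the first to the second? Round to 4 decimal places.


Evidence ratio = 0.49 / 0.15
= 3.2667

3.2667


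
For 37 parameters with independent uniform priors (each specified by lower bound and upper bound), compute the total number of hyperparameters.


A uniform prior has 2 hyperparameters per parameter.
Total = 37 * 2 = 74

74


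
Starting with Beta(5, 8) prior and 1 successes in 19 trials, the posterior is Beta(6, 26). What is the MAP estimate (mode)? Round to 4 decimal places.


The mode of Beta(a, b) when a > 1 and b > 1 is (a-1)/(a+b-2)
= (6 - 1) / (6 + 26 - 2)
= 5 / 30
= 0.1667

0.1667


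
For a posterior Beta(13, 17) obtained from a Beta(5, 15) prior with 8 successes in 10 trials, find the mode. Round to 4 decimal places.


Mode = (alpha - 1) / (alpha + beta - 2)
= 12 / 28
= 0.4286

0.4286


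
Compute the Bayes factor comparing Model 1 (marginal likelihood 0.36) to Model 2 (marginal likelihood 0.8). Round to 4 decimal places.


BF12 = marginal likelihood of M1 / marginal likelihood of M2
= 0.36/0.8
= 0.45

0.45


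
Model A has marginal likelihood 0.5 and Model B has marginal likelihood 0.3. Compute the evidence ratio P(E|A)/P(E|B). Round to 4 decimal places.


Evidence ratio = P(E|A) / P(E|B)
= 0.5 / 0.3
= 1.6667

1.6667


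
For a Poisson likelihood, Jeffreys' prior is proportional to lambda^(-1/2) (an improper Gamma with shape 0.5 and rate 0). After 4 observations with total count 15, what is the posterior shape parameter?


Jeffreys' prior for Poisson is proportional to lambda^(-1/2).
Posterior is Gamma(0.5 + S, 0 + n) = Gamma(0.5 + 15, 4).
Posterior shape = 0.5 + S = 0.5 + 15 = 15.5

15.5


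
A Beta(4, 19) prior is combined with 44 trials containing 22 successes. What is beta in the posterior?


In conjugate updating:
beta_posterior = beta_prior + (n - k)
= 19 + (44 - 22)
= 19 + 22 = 41

41


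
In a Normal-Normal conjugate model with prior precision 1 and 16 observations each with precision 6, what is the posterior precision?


Posterior precision = prior precision + n * observation precision
= 1 + 16 * 6
= 1 + 96 = 97

97


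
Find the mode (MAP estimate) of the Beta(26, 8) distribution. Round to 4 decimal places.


For Beta(a,b) with a,b > 1:
Mode = (a-1)/(a+b-2) = (26-1)/(34-2)
= 25/32 = 0.7812

0.7812


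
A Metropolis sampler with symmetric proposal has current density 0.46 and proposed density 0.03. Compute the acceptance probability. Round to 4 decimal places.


For symmetric proposals, acceptance = min(1, pi(x*)/pi(x))
= min(1, 0.03/0.46)
= min(1, 0.0652) = 0.0652

0.0652


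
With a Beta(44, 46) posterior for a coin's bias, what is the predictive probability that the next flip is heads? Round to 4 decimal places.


The predictive probability equals the posterior mean.
P(next = heads) = alpha / (alpha + beta)
= 44 / 90 = 0.4889

0.4889


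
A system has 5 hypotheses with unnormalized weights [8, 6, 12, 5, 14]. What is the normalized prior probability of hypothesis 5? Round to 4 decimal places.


The normalized prior is the weight divided by the total.
Total weight = 45
P(H5) = 14 / 45 = 0.3111

0.3111


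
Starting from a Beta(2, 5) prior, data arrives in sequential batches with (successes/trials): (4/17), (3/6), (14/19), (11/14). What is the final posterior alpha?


In sequential Bayesian updating, we sum all successes.
Total successes = 32
Final alpha = 2 + 32 = 34

34


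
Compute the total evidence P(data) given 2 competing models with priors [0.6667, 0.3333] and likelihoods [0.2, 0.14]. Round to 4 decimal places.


Marginal likelihood = sum P(model_i) * P(data|model_i)
Model 1: 0.6667 * 0.2 = 0.1333
Model 2: 0.3333 * 0.14 = 0.0467
Total = 0.18

0.18


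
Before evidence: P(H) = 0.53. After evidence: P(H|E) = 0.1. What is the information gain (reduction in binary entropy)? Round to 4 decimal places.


Prior entropy = 0.9974
Posterior entropy = 0.469
Information gain = 0.9974 - 0.469 = 0.5284

0.5284


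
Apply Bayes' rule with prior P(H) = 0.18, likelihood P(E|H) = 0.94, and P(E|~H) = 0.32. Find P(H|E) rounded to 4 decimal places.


Step 1: Compute marginal P(E) = P(E|H)P(H) + P(E|~H)P(~H)
= 0.94*0.18 + 0.32*0.82 = 0.4316
Step 2: P(H|E) = P(E|H)P(H)/P(E) = 0.1692/0.4316
= 0.392

0.392


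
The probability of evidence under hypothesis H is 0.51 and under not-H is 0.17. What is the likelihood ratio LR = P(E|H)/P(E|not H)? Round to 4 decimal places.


LR = 0.51 / 0.17
= 3.0

3.0


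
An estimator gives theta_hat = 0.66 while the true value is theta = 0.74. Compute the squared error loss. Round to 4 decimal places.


The squared error loss is (theta_hat - theta)^2
= (0.66 - 0.74)^2
= (-0.08)^2 = 0.0064

0.0064


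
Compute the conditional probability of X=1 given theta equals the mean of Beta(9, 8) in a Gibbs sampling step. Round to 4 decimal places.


Mean of Beta(9, 8) = 0.5294
P(X=1 | theta=0.5294) = 0.5294

0.5294


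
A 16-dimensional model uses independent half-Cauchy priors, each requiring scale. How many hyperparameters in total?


Per parameter: 1 (scale).
Total = 16 * 1 = 16

16


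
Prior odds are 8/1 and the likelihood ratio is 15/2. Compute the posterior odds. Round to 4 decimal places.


Posterior odds = prior odds * likelihood ratio
= (8/1) * (15/2)
= 120 / 2
= 60.0

60.0


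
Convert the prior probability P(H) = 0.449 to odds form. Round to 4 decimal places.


P(not H) = 1 - 0.449 = 0.551
Odds = 0.449 / 0.551 = 0.8149

0.8149


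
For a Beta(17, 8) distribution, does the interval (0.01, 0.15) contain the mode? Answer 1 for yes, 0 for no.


Mode of Beta(a,b) = (a-1)/(a+b-2)
= (17-1)/(17+8-2) = 0.6957
Check: 0.01 <= 0.6957 <= 0.15?
Result: 0

0


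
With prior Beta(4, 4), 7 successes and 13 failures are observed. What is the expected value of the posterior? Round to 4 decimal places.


Posterior = Beta(11, 17)
E[theta] = alpha/(alpha+beta)
= 11/28 = 0.3929

0.3929


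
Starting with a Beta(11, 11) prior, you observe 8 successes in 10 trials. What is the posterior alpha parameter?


For a Beta-Binomial conjugate model:
Posterior alpha = prior alpha + number of successes
= 11 + 8 = 19

19


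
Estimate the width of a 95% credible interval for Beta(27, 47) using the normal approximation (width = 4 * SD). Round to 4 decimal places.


For Beta(a,b): Var = ab/((a+b)^2(a+b+1))
Var = 0.0031, SD = 0.0556
Approximate 95% CI width = 4 * 0.0556 = 0.2223

0.2223


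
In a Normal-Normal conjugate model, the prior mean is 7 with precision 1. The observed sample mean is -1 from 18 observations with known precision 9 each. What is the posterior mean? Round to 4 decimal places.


Posterior precision = tau0 + n*tau = 1 + 18*9 = 163
Posterior mean = (tau0*mu0 + n*tau*xbar) / posterior_precision
= (1*7 + 18*9*-1) / 163
= -155 / 163 = -0.9509

-0.9509


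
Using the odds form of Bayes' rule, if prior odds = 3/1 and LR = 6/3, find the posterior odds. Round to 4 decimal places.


Bayes' rule in odds form: posterior odds = prior odds * LR
= (3 * 6) / (1 * 3)
= 18/3 = 6.0

6.0


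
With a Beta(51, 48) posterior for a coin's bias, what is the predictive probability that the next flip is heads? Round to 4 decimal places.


The predictive probability equals the posterior mean.
P(next = heads) = alpha / (alpha + beta)
= 51 / 99 = 0.5152

0.5152


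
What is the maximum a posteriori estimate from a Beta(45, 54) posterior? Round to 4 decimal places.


The MAP estimate equals the mode of the distribution.
Mode of Beta(a,b) = (a-1)/(a+b-2)
= 44/97
= 0.4536

0.4536


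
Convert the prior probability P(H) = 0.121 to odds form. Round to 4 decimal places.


P(not H) = 1 - 0.121 = 0.879
Odds = 0.121 / 0.879 = 0.1377

0.1377


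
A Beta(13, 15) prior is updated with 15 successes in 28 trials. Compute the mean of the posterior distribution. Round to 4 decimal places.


After update: Beta(28, 28)
Mean = 28 / (28 + 28) = 28 / 56
= 0.5

0.5


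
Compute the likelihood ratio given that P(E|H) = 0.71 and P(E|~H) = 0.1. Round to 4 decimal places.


LR = P(E|H) / P(E|~H)
= 0.71 / 0.1 = 7.1

7.1


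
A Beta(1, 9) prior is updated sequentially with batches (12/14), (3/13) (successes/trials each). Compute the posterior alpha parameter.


Sequential conjugate updating is equivalent to a single batch update.
Total successes across all batches = 15
alpha_posterior = alpha_prior + total_successes = 1 + 15
= 16

16


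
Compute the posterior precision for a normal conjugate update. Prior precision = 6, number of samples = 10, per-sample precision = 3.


tau_post = tau_0 + n * tau
= 6 + 10 * 3 = 36

36


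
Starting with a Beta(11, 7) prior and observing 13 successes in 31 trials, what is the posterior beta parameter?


Posterior beta = prior beta + failures
Failures = 31 - 13 = 18
beta_post = 7 + 18 = 25

25


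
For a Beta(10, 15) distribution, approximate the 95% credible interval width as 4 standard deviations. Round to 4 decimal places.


Variance of Beta(a,b) = ab / ((a+b)^2 * (a+b+1))
= 10*15 / ((25)^2 * 26)
= 0.0092
SD = sqrt(0.0092) = 0.0961
Width = 4 * SD = 0.3843

0.3843


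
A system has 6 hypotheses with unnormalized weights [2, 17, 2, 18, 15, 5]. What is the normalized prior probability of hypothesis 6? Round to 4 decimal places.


The normalized prior is the weight divided by the total.
Total weight = 59
P(H6) = 5 / 59 = 0.0847

0.0847


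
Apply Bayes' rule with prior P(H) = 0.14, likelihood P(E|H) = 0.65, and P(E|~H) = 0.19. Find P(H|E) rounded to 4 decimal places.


Step 1: Compute marginal P(E) = P(E|H)P(H) + P(E|~H)P(~H)
= 0.65*0.14 + 0.19*0.86 = 0.2544
Step 2: P(H|E) = P(E|H)P(H)/P(E) = 0.091/0.2544
= 0.3577

0.3577


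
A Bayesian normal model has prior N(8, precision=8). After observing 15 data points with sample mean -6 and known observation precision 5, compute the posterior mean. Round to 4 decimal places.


Posterior mean = (prior_precision * prior_mean + n * data_precision * data_mean) / (prior_precision + n * data_precision)
Numerator = 8*8 + 15*5*-6 = -386
Denominator = 8 + 15*5 = 83
Posterior mean = -4.6506

-4.6506


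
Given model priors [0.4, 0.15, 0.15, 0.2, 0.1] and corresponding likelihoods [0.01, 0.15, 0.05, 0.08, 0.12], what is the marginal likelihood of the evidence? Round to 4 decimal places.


P(E) = sum_i P(M_i) P(E|M_i)
= 0.004 + 0.0225 + 0.0075 + 0.016 + 0.012
= 0.062

0.062


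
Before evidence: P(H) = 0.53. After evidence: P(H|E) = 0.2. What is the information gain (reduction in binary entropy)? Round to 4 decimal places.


Prior entropy = 0.9974
Posterior entropy = 0.7219
Information gain = 0.9974 - 0.7219 = 0.2755

0.2755


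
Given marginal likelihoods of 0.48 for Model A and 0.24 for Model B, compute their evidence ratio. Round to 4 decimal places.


Ratio = ML(A) / ML(B) = 0.48/0.24
= 2.0

2.0


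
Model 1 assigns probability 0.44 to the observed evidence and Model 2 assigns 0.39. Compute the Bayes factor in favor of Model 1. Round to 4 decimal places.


BF = P(data|M1) / P(data|M2)
= 0.44 / 0.39 = 1.1282

1.1282


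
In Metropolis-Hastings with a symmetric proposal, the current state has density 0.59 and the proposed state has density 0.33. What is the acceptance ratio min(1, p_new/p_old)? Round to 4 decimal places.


Ratio = p_new / p_old = 0.33 / 0.59 = 0.5593
Acceptance = min(1, 0.5593) = 0.5593

0.5593


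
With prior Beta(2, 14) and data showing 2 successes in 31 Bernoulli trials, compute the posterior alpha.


Conjugate update: alpha_posterior = alpha_prior + k
= 2 + 2 = 4

4


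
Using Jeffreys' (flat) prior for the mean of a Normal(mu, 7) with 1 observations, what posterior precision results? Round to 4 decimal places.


Flat prior means prior precision is 0.
Posterior precision = n / sigma^2 = 1/7 = 0.1429

0.1429


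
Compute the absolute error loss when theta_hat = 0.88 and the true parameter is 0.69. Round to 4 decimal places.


L = |theta_hat - theta_true|
= |0.88 - 0.69| = 0.19

0.19


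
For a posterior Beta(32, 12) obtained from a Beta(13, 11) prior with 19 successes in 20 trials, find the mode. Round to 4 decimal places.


Mode = (alpha - 1) / (alpha + beta - 2)
= 31 / 42
= 0.7381

0.7381


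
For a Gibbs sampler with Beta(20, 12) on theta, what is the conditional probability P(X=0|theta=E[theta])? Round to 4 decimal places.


E[theta] = 20/(20+12) = 0.625
P(X=0|theta) = 1 - theta = 0.375

0.375


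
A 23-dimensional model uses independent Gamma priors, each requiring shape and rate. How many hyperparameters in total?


Per parameter: 2 (shape and rate).
Total = 23 * 2 = 46

46


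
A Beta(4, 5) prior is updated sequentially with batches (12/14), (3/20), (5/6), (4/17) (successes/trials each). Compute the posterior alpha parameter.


Sequential conjugate updating is equivalent to a single batch update.
Total successes across all batches = 24
alpha_posterior = alpha_prior + total_successes = 4 + 24
= 28

28


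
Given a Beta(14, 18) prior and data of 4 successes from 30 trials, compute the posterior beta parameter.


Number of failures = 30 - 4 = 26
Posterior beta = 18 + 26 = 44

44


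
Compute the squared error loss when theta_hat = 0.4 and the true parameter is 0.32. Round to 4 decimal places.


L = (theta_hat - theta_true)^2
= (0.4 - 0.32)^2
= 0.08^2 = 0.0064

0.0064


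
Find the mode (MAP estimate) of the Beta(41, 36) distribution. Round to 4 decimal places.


For Beta(a,b) with a,b > 1:
Mode = (a-1)/(a+b-2) = (41-1)/(77-2)
= 40/75 = 0.5333

0.5333


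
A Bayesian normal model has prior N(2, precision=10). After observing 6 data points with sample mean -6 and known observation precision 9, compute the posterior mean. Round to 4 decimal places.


Posterior mean = (prior_precision * prior_mean + n * data_precision * data_mean) / (prior_precision + n * data_precision)
Numerator = 10*2 + 6*9*-6 = -304
Denominator = 10 + 6*9 = 64
Posterior mean = -4.75

-4.75


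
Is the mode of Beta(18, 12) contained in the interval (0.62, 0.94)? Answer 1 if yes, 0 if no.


Mode = (a-1)/(a+b-2) = 17/28 = 0.6071
Interval: (0.62, 0.94)
Contains mode? 0

0


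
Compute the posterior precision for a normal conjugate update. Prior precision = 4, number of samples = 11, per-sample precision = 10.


tau_post = tau_0 + n * tau
= 4 + 11 * 10 = 114

114


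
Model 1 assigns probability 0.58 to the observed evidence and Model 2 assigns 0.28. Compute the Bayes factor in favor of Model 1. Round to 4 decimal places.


BF = P(data|M1) / P(data|M2)
= 0.58 / 0.28 = 2.0714

2.0714


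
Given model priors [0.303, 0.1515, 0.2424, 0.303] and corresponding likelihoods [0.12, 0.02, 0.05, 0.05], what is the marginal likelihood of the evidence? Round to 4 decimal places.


P(E) = sum_i P(M_i) P(E|M_i)
= 0.0364 + 0.003 + 0.0121 + 0.0152
= 0.0667

0.0667


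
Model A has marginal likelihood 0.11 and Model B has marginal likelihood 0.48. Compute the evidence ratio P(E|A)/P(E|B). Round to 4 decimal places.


Evidence ratio = P(E|A) / P(E|B)
= 0.11 / 0.48
= 0.2292

0.2292


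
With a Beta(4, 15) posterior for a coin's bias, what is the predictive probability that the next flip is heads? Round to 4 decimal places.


The predictive probability equals the posterior mean.
P(next = heads) = alpha / (alpha + beta)
= 4 / 19 = 0.2105

0.2105


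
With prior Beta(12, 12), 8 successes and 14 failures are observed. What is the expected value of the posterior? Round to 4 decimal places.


Posterior = Beta(20, 26)
E[theta] = alpha/(alpha+beta)
= 20/46 = 0.4348

0.4348


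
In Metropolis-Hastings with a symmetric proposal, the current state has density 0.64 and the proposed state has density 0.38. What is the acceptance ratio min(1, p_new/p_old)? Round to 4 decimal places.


Ratio = p_new / p_old = 0.38 / 0.64 = 0.5938
Acceptance = min(1, 0.5938) = 0.5938

0.5938


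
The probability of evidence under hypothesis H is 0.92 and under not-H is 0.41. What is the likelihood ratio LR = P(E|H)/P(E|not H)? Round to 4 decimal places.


LR = 0.92 / 0.41
= 2.2439

2.2439


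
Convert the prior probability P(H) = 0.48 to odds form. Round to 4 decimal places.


P(not H) = 1 - 0.48 = 0.52
Odds = 0.48 / 0.52 = 0.9231

0.9231


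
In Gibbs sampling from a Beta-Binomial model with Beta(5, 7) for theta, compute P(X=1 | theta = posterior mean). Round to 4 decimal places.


Posterior mean = alpha/(alpha+beta) = 5/12 = 0.4167
P(X=1|theta=mean) = theta = 0.4167

0.4167


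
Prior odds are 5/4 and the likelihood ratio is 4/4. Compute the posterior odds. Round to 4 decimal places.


Posterior odds = prior odds * likelihood ratio
= (5/4) * (4/4)
= 20 / 16
= 1.25

1.25


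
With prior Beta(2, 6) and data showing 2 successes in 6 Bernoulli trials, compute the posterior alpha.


Conjugate update: alpha_posterior = alpha_prior + k
= 2 + 2 = 4

4


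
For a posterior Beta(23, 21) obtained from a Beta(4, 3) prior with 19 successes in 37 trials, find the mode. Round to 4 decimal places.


Mode = (alpha - 1) / (alpha + beta - 2)
= 22 / 42
= 0.5238

0.5238


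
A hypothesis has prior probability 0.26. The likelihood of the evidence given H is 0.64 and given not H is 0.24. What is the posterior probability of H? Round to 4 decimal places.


Using Bayes' theorem:
P(E) = 0.26 * 0.64 + 0.74 * 0.24
P(E) = 0.344
P(H|E) = (0.26 * 0.64) / 0.344 = 0.4837

0.4837


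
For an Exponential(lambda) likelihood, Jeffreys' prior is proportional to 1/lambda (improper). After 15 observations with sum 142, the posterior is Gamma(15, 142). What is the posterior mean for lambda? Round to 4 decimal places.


Posterior = Gamma(n, sum_x) = Gamma(15, 142)
Posterior mean = shape/rate = 15/142
= 0.1056

0.1056


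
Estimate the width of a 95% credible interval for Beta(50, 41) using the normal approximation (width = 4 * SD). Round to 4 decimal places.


For Beta(a,b): Var = ab/((a+b)^2(a+b+1))
Var = 0.0027, SD = 0.0519
Approximate 95% CI width = 4 * 0.0519 = 0.2075

0.2075


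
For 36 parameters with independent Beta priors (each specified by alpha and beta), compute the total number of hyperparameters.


A Beta prior has 2 hyperparameters per parameter.
Total = 36 * 2 = 72

72


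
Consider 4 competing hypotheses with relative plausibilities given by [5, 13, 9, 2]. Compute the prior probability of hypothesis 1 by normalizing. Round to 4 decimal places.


Sum of weights = 5 + 13 + 9 + 2 = 29
Normalized prior for H1 = 5 / 29
= 0.1724

0.1724


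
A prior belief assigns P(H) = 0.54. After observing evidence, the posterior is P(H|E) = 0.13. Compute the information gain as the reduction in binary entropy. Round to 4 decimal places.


H(prior) = -0.54*log2(0.54) - 0.46*log2(0.46)
= 0.9954
H(post) = -0.13*log2(0.13) - 0.87*log2(0.87)
= 0.5574
IG = 0.9954 - 0.5574 = 0.4379

0.4379


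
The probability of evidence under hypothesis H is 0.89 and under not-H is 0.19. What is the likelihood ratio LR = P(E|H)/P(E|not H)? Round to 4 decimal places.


LR = 0.89 / 0.19
= 4.6842

4.6842


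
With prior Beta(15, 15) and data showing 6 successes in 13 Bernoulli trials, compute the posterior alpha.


Conjugate update: alpha_posterior = alpha_prior + k
= 15 + 6 = 21

21


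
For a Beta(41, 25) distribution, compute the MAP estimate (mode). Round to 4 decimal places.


MAP = mode = (a-1)/(a+b-2)
= (41-1)/(41+25-2)
= 40/64 = 0.625

0.625


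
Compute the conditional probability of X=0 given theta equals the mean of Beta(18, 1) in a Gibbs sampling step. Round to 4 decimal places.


Mean of Beta(18, 1) = 0.9474
P(X=0 | theta=0.9474) = 0.0526

0.0526


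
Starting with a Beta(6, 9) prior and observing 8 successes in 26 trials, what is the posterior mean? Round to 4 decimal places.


Posterior parameters: alpha = 6 + 8 = 14
beta = 9 + 18 = 27
Posterior mean = alpha / (alpha + beta) = 14 / 41
= 0.3415

0.3415


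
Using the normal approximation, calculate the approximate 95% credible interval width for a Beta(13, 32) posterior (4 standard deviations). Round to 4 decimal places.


Var(Beta) = 13*32/(45^2 * 46) = 0.0045
SD = 0.0668
Width ~ 4*SD = 0.2673

0.2673


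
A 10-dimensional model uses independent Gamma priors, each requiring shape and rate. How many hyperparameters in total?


Per parameter: 2 (shape and rate).
Total = 10 * 2 = 20

20


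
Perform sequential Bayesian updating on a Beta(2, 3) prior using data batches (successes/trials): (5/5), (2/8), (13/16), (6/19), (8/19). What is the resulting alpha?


Accumulate successes: 34
Posterior alpha = prior alpha + sum of successes
= 2 + 34 = 36

36


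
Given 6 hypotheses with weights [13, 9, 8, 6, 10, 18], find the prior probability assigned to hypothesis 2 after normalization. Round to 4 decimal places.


To normalize, divide each weight by the sum of all weights.
Sum = 64
Prior(H2) = 9/64 = 0.1406

0.1406


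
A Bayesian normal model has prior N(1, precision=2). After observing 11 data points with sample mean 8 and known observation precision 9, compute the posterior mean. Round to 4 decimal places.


Posterior mean = (prior_precision * prior_mean + n * data_precision * data_mean) / (prior_precision + n * data_precision)
Numerator = 2*1 + 11*9*8 = 794
Denominator = 2 + 11*9 = 101
Posterior mean = 7.8614

7.8614


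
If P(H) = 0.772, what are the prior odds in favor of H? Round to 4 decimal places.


Prior odds = P(H) / (1 - P(H))
= 0.772 / 0.228
= 3.386

3.386


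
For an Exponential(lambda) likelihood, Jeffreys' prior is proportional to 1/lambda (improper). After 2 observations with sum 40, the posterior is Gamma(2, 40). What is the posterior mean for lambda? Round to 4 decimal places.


Posterior = Gamma(n, sum_x) = Gamma(2, 40)
Posterior mean = shape/rate = 2/40
= 0.05

0.05


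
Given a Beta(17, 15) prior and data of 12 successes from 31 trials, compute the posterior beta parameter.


Number of failures = 31 - 12 = 19
Posterior beta = 15 + 19 = 34

34


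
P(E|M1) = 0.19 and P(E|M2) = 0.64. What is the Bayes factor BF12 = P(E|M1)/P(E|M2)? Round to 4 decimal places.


Bayes factor BF12 = P(E|M1) / P(E|M2)
= 0.19 / 0.64
= 0.2969

0.2969


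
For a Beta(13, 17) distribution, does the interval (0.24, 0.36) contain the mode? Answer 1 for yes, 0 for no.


Mode of Beta(a,b) = (a-1)/(a+b-2)
= (13-1)/(13+17-2) = 0.4286
Check: 0.24 <= 0.4286 <= 0.36?
Result: 0

0


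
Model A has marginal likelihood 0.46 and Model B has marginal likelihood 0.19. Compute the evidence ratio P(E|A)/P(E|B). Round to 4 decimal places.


Evidence ratio = P(E|A) / P(E|B)
= 0.46 / 0.19
= 2.4211

2.4211


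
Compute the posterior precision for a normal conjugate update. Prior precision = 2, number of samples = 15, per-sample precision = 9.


tau_post = tau_0 + n * tau
= 2 + 15 * 9 = 137

137


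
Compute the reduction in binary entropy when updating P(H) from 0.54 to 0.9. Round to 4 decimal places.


H_before = -p*log2(p) - (1-p)*log2(1-p) for p=0.54: 0.9954
H_after for p=0.9: 0.469
Reduction = 0.9954 - 0.469 = 0.5264

0.5264


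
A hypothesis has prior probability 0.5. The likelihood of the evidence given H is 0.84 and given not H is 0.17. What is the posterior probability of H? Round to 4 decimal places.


Using Bayes' theorem:
P(E) = 0.5 * 0.84 + 0.5 * 0.17
P(E) = 0.505
P(H|E) = (0.5 * 0.84) / 0.505 = 0.8317

0.8317


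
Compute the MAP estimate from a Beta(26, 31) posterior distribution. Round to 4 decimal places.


MAP = mode of Beta distribution
= (alpha - 1)/(alpha + beta - 2)
= (26-1)/(26+31-2)
= 25/55 = 0.4545

0.4545


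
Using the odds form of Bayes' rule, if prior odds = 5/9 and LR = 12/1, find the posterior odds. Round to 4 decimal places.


Bayes' rule in odds form: posterior odds = prior odds * LR
= (5 * 12) / (9 * 1)
= 60/9 = 6.6667

6.6667


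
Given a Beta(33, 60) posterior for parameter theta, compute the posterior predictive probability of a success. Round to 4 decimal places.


For a Beta-Bernoulli model, the predictive probability is the mean:
P(success) = 33/(33+60) = 33/93 = 0.3548

0.3548


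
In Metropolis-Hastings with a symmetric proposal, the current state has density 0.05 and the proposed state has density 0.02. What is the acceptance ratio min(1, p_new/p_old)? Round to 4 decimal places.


Ratio = p_new / p_old = 0.02 / 0.05 = 0.4
Acceptance = min(1, 0.4) = 0.4

0.4


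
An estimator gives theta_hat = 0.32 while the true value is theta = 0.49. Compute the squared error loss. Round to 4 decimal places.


The squared error loss is (theta_hat - theta)^2
= (0.32 - 0.49)^2
= (-0.17)^2 = 0.0289

0.0289


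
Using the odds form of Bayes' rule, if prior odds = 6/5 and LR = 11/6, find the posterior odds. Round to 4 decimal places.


Bayes' rule in odds form: posterior odds = prior odds * LR
= (6 * 11) / (5 * 6)
= 66/30 = 2.2

2.2


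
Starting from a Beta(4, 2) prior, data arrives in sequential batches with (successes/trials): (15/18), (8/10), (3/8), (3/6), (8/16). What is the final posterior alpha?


In sequential Bayesian updating, we sum all successes.
Total successes = 37
Final alpha = 4 + 37 = 41

41


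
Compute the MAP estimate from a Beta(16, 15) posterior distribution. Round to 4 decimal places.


MAP = mode of Beta distribution
= (alpha - 1)/(alpha + beta - 2)
= (16-1)/(16+15-2)
= 15/29 = 0.5172

0.5172


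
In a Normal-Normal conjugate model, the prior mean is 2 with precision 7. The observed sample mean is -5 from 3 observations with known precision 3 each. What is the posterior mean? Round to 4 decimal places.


Posterior precision = tau0 + n*tau = 7 + 3*3 = 16
Posterior mean = (tau0*mu0 + n*tau*xbar) / posterior_precision
= (7*2 + 3*3*-5) / 16
= -31 / 16 = -1.9375

-1.9375


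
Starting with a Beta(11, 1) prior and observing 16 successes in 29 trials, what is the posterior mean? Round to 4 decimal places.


Posterior parameters: alpha = 11 + 16 = 27
beta = 1 + 13 = 14
Posterior mean = alpha / (alpha + beta) = 27 / 41
= 0.6585

0.6585


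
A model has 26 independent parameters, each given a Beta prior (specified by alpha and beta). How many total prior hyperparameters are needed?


Each Beta prior needs 2 hyperparameters (alpha and beta).
Total = 2 * 26 = 52

52


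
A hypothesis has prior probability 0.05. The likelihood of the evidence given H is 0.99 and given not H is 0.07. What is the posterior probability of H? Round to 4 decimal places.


Using Bayes' theorem:
P(E) = 0.05 * 0.99 + 0.95 * 0.07
P(E) = 0.116
P(H|E) = (0.05 * 0.99) / 0.116 = 0.4267

0.4267


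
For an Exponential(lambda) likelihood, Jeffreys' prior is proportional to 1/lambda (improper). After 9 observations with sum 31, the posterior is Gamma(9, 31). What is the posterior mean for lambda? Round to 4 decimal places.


Posterior = Gamma(n, sum_x) = Gamma(9, 31)
Posterior mean = shape/rate = 9/31
= 0.2903

0.2903


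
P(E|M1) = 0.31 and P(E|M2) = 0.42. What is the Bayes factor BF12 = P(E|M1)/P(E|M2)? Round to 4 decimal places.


Bayes factor BF12 = P(E|M1) / P(E|M2)
= 0.31 / 0.42
= 0.7381

0.7381


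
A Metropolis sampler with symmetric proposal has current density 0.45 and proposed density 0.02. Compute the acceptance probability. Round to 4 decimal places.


For symmetric proposals, acceptance = min(1, pi(x*)/pi(x))
= min(1, 0.02/0.45)
= min(1, 0.0444) = 0.0444

0.0444


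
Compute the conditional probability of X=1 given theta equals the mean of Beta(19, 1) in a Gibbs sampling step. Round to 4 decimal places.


Mean of Beta(19, 1) = 0.95
P(X=1 | theta=0.95) = 0.95

0.95


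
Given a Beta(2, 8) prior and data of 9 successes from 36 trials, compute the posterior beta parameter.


Number of failures = 36 - 9 = 27
Posterior beta = 8 + 27 = 35

35


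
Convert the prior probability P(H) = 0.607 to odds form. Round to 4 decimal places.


P(not H) = 1 - 0.607 = 0.393
Odds = 0.607 / 0.393 = 1.5445

1.5445


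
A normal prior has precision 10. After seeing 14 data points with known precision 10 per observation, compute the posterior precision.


In the conjugate normal model, precisions add:
tau_posterior = tau_prior + n * tau_data
= 10 + 14*10 = 150

150


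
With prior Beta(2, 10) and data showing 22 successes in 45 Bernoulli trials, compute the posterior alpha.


Conjugate update: alpha_posterior = alpha_prior + k
= 2 + 22 = 24

24


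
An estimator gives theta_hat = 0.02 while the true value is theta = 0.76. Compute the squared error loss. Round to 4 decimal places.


The squared error loss is (theta_hat - theta)^2
= (0.02 - 0.76)^2
= (-0.74)^2 = 0.5476

0.5476
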